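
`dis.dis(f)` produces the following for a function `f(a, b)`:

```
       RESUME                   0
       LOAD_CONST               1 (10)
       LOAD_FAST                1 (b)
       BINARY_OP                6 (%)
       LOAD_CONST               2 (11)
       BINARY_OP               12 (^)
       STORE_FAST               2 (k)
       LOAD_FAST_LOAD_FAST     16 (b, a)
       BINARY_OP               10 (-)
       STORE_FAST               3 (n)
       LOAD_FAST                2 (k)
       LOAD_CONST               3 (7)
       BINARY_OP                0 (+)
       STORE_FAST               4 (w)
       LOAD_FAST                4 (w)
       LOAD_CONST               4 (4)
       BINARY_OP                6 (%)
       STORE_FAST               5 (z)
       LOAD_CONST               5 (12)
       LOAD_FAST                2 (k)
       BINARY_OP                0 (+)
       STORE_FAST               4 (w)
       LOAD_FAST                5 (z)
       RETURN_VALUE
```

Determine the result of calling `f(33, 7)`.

LOAD_CONST → push 10. Stack: [10]
LOAD_FAST b → push 7. Stack: [10, 7]
BINARY_OP % → 10 % 7 = 3. Stack: [3]
LOAD_CONST → push 11. Stack: [3, 11]
BINARY_OP ^ → 3 ^ 11 = 8. Stack: [8]
STORE_FAST k → k=8. Stack: []
LOAD_FAST_LOAD_FAST b,a → push 7,33. Stack: [7, 33]
BINARY_OP - → 7 - 33 = -26. Stack: [-26]
STORE_FAST n → n=-26. Stack: []
LOAD_FAST k → push 8. Stack: [8]
LOAD_CONST → push 7. Stack: [8, 7]
BINARY_OP + → 8 + 7 = 15. Stack: [15]
STORE_FAST w → w=15. Stack: []
LOAD_FAST w → push 15. Stack: [15]
LOAD_CONST → push 4. Stack: [15, 4]
BINARY_OP % → 15 % 4 = 3. Stack: [3]
STORE_FAST z → z=3. Stack: []
LOAD_CONST → push 12. Stack: [12]
LOAD_FAST k → push 8. Stack: [12, 8]
BINARY_OP + → 12 + 8 = 20. Stack: [20]
STORE_FAST w → w=20. Stack: []
LOAD_FAST z → push 3. Stack: [3]
RETURN_VALUE → return 3.

3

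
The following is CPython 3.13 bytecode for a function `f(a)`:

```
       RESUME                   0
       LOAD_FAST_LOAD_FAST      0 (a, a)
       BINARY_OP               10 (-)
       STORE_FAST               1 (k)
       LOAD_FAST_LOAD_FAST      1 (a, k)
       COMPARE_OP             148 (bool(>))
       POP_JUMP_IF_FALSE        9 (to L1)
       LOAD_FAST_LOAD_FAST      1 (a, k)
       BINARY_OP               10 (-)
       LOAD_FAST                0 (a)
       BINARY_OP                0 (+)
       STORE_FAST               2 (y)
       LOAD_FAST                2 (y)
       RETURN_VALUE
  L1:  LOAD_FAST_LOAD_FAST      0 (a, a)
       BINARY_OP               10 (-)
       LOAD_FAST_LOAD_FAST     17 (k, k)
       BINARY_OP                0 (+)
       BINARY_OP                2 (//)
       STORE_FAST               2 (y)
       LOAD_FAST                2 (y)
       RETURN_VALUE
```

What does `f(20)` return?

40

LOAD_FAST_LOAD_FAST a,a → push 20,20. Stack: [20, 20]
BINARY_OP - → 20 - 20 = 0. Stack: [0]
STORE_FAST k → k=0. Stack: []
LOAD_FAST_LOAD_FAST a,k → push 20,0. Stack: [20, 0]
COMPARE_OP bool(>) → 20 vs 0 = True. Stack: [True]
POP_JUMP_IF_FALSE → pop True; no jump. Stack: []
LOAD_FAST_LOAD_FAST a,k → push 20,0. Stack: [20, 0]
BINARY_OP - → 20 - 0 = 20. Stack: [20]
LOAD_FAST a → push 20. Stack: [20, 20]
BINARY_OP + → 20 + 20 = 40. Stack: [40]
STORE_FAST y → y=40. Stack: []
LOAD_FAST y → push 40. Stack: [40]
RETURN_VALUE → return 40.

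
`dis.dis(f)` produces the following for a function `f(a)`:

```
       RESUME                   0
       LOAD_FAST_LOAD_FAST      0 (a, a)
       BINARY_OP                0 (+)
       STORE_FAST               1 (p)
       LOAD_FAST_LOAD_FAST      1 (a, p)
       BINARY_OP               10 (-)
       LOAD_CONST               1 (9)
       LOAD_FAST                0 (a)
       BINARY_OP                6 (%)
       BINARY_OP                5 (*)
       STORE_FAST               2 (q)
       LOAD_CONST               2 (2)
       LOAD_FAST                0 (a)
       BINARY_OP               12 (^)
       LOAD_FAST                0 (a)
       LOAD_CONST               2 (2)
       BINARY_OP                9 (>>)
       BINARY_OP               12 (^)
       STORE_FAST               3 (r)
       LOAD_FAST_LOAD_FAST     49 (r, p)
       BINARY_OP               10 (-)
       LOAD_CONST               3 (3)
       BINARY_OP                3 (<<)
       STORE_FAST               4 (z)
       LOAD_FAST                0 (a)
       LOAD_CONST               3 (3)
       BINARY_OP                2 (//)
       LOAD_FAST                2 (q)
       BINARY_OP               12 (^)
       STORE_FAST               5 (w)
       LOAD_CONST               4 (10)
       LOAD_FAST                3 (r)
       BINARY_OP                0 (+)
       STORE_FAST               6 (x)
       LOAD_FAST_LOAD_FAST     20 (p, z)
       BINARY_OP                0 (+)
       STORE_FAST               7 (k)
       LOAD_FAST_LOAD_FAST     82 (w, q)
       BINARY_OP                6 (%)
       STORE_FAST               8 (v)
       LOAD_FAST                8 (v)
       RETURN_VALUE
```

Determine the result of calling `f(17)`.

LOAD_FAST_LOAD_FAST a,a → push 17,17. Stack: [17, 17]
BINARY_OP + → 17 + 17 = 34. Stack: [34]
STORE_FAST p → p=34. Stack: []
LOAD_FAST_LOAD_FAST a,p → push 17,34. Stack: [17, 34]
BINARY_OP - → 17 - 34 = -17. Stack: [-17]
LOAD_CONST → push 9. Stack: [-17, 9]
LOAD_FAST a → push 17. Stack: [-17, 9, 17]
BINARY_OP % → 9 % 17 = 9. Stack: [-17, 9]
BINARY_OP * → -17 * 9 = -153. Stack: [-153]
STORE_FAST q → q=-153. Stack: []
LOAD_CONST → push 2. Stack: [2]
LOAD_FAST a → push 17. Stack: [2, 17]
BINARY_OP ^ → 2 ^ 17 = 19. Stack: [19]
LOAD_FAST a → push 17. Stack: [19, 17]
LOAD_CONST → push 2. Stack: [19, 17, 2]
BINARY_OP >> → 17 >> 2 = 4. Stack: [19, 4]
BINARY_OP ^ → 19 ^ 4 = 23. Stack: [23]
STORE_FAST r → r=23. Stack: []
LOAD_FAST_LOAD_FAST r,p → push 23,34. Stack: [23, 34]
BINARY_OP - → 23 - 34 = -11. Stack: [-11]
LOAD_CONST → push 3. Stack: [-11, 3]
BINARY_OP << → -11 << 3 = -88. Stack: [-88]
STORE_FAST z → z=-88. Stack: []
LOAD_FAST a → push 17. Stack: [17]
LOAD_CONST → push 3. Stack: [17, 3]
BINARY_OP // → 17 // 3 = 5. Stack: [5]
LOAD_FAST q → push -153. Stack: [5, -153]
BINARY_OP ^ → 5 ^ -153 = -158. Stack: [-158]
STORE_FAST w → w=-158. Stack: []
LOAD_CONST → push 10. Stack: [10]
LOAD_FAST r → push 23. Stack: [10, 23]
BINARY_OP + → 10 + 23 = 33. Stack: [33]
STORE_FAST x → x=33. Stack: []
LOAD_FAST_LOAD_FAST p,z → push 34,-88. Stack: [34, -88]
BINARY_OP + → 34 + -88 = -54. Stack: [-54]
STORE_FAST k → k=-54. Stack: []
LOAD_FAST_LOAD_FAST w,q → push -158,-153. Stack: [-158, -153]
BINARY_OP % → -158 % -153 = -5. Stack: [-5]
STORE_FAST v → v=-5. Stack: []
LOAD_FAST v → push -5. Stack: [-5]
RETURN_VALUE → return -5.

-5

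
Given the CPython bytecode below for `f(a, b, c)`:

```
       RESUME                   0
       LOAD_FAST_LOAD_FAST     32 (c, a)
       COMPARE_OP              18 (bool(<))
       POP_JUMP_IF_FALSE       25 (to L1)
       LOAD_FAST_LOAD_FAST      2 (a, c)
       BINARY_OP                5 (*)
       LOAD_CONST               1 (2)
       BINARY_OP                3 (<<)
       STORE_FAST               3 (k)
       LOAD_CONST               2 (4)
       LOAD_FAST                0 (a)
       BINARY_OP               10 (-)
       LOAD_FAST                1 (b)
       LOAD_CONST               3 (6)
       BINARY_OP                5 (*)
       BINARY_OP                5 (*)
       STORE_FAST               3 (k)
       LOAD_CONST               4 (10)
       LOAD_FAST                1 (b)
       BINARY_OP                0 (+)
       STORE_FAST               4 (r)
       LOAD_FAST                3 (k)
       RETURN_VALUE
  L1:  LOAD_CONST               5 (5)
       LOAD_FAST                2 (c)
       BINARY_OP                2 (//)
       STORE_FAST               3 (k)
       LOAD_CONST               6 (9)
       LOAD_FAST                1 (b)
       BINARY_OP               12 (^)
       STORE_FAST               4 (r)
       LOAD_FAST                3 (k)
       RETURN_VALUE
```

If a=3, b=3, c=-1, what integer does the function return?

18

LOAD_FAST_LOAD_FAST c,a → push -1,3. Stack: [-1, 3]
COMPARE_OP bool(<) → -1 vs 3 = True. Stack: [True]
POP_JUMP_IF_FALSE → pop True; no jump. Stack: []
LOAD_FAST_LOAD_FAST a,c → push 3,-1. Stack: [3, -1]
BINARY_OP * → 3 * -1 = -3. Stack: [-3]
LOAD_CONST → push 2. Stack: [-3, 2]
BINARY_OP << → -3 << 2 = -12. Stack: [-12]
STORE_FAST k → k=-12. Stack: []
LOAD_CONST → push 4. Stack: [4]
LOAD_FAST a → push 3. Stack: [4, 3]
BINARY_OP - → 4 - 3 = 1. Stack: [1]
LOAD_FAST b → push 3. Stack: [1, 3]
LOAD_CONST → push 6. Stack: [1, 3, 6]
BINARY_OP * → 3 * 6 = 18. Stack: [1, 18]
BINARY_OP * → 1 * 18 = 18. Stack: [18]
STORE_FAST k → k=18. Stack: []
LOAD_CONST → push 10. Stack: [10]
LOAD_FAST b → push 3. Stack: [10, 3]
BINARY_OP + → 10 + 3 = 13. Stack: [13]
STORE_FAST r → r=13. Stack: []
LOAD_FAST k → push 18. Stack: [18]
RETURN_VALUE → return 18.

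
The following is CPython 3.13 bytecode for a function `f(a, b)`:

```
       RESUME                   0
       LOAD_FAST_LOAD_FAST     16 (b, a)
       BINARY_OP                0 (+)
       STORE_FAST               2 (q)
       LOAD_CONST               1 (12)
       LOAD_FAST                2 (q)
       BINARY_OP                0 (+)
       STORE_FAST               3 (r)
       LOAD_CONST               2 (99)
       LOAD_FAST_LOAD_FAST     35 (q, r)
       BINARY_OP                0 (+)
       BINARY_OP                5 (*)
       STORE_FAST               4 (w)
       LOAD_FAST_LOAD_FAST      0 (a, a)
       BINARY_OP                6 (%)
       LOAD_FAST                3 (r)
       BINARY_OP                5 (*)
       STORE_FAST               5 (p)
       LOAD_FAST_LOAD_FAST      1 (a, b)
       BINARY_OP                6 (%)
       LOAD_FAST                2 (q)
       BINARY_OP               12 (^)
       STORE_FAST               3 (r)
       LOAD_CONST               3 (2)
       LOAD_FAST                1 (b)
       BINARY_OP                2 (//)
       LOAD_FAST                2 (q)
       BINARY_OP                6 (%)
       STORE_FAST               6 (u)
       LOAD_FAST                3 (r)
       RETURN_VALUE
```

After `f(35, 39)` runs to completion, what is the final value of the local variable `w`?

LOAD_FAST_LOAD_FAST b,a → push 39,35. Stack: [39, 35]
BINARY_OP + → 39 + 35 = 74. Stack: [74]
STORE_FAST q → q=74. Stack: []
LOAD_CONST → push 12. Stack: [12]
LOAD_FAST q → push 74. Stack: [12, 74]
BINARY_OP + → 12 + 74 = 86. Stack: [86]
STORE_FAST r → r=86. Stack: []
LOAD_CONST → push 99. Stack: [99]
LOAD_FAST_LOAD_FAST q,r → push 74,86. Stack: [99, 74, 86]
BINARY_OP + → 74 + 86 = 160. Stack: [99, 160]
BINARY_OP * → 99 * 160 = 15840. Stack: [15840]
STORE_FAST w → w=15840. Stack: []
LOAD_FAST_LOAD_FAST a,a → push 35,35. Stack: [35, 35]
BINARY_OP % → 35 % 35 = 0. Stack: [0]
LOAD_FAST r → push 86. Stack: [0, 86]
BINARY_OP * → 0 * 86 = 0. Stack: [0]
STORE_FAST p → p=0. Stack: []
LOAD_FAST_LOAD_FAST a,b → push 35,39. Stack: [35, 39]
BINARY_OP % → 35 % 39 = 35. Stack: [35]
LOAD_FAST q → push 74. Stack: [35, 74]
BINARY_OP ^ → 35 ^ 74 = 105. Stack: [105]
STORE_FAST r → r=105. Stack: []
LOAD_CONST → push 2. Stack: [2]
LOAD_FAST b → push 39. Stack: [2, 39]
BINARY_OP // → 2 // 39 = 0. Stack: [0]
LOAD_FAST q → push 74. Stack: [0, 74]
BINARY_OP % → 0 % 74 = 0. Stack: [0]
STORE_FAST u → u=0. Stack: []
LOAD_FAST r → push 105. Stack: [105]
RETURN_VALUE → return 105.

15840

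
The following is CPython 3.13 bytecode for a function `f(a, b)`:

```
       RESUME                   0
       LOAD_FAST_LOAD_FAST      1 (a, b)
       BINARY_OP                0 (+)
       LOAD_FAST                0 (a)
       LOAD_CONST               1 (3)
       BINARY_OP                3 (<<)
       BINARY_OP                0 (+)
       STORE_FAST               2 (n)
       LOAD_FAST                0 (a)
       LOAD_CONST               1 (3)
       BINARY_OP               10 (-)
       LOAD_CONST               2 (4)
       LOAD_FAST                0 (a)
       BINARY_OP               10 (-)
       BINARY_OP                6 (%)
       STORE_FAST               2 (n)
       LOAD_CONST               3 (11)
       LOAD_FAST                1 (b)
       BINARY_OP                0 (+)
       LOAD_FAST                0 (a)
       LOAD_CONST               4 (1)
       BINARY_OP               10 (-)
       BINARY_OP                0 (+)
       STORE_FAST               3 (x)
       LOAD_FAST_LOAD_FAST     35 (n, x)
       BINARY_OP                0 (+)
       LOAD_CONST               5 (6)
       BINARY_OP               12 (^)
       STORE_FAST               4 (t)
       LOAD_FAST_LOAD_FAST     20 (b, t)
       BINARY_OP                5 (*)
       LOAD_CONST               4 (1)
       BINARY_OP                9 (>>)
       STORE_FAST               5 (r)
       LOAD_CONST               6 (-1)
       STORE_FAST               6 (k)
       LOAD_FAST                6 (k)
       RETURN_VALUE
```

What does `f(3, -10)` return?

LOAD_FAST_LOAD_FAST a,b → push 3,-10. Stack: [3, -10]
BINARY_OP + → 3 + -10 = -7. Stack: [-7]
LOAD_FAST a → push 3. Stack: [-7, 3]
LOAD_CONST → push 3. Stack: [-7, 3, 3]
BINARY_OP << → 3 << 3 = 24. Stack: [-7, 24]
BINARY_OP + → -7 + 24 = 17. Stack: [17]
STORE_FAST n → n=17. Stack: []
LOAD_FAST a → push 3. Stack: [3]
LOAD_CONST → push 3. Stack: [3, 3]
BINARY_OP - → 3 - 3 = 0. Stack: [0]
LOAD_CONST → push 4. Stack: [0, 4]
LOAD_FAST a → push 3. Stack: [0, 4, 3]
BINARY_OP - → 4 - 3 = 1. Stack: [0, 1]
BINARY_OP % → 0 % 1 = 0. Stack: [0]
STORE_FAST n → n=0. Stack: []
LOAD_CONST → push 11. Stack: [11]
LOAD_FAST b → push -10. Stack: [11, -10]
BINARY_OP + → 11 + -10 = 1. Stack: [1]
LOAD_FAST a → push 3. Stack: [1, 3]
LOAD_CONST → push 1. Stack: [1, 3, 1]
BINARY_OP - → 3 - 1 = 2. Stack: [1, 2]
BINARY_OP + → 1 + 2 = 3. Stack: [3]
STORE_FAST x → x=3. Stack: []
LOAD_FAST_LOAD_FAST n,x → push 0,3. Stack: [0, 3]
BINARY_OP + → 0 + 3 = 3. Stack: [3]
LOAD_CONST → push 6. Stack: [3, 6]
BINARY_OP ^ → 3 ^ 6 = 5. Stack: [5]
STORE_FAST t → t=5. Stack: []
LOAD_FAST_LOAD_FAST b,t → push -10,5. Stack: [-10, 5]
BINARY_OP * → -10 * 5 = -50. Stack: [-50]
LOAD_CONST → push 1. Stack: [-50, 1]
BINARY_OP >> → -50 >> 1 = -25. Stack: [-25]
STORE_FAST r → r=-25. Stack: []
LOAD_CONST → push -1. Stack: [-1]
STORE_FAST k → k=-1. Stack: []
LOAD_FAST k → push -1. Stack: [-1]
RETURN_VALUE → return -1.

-1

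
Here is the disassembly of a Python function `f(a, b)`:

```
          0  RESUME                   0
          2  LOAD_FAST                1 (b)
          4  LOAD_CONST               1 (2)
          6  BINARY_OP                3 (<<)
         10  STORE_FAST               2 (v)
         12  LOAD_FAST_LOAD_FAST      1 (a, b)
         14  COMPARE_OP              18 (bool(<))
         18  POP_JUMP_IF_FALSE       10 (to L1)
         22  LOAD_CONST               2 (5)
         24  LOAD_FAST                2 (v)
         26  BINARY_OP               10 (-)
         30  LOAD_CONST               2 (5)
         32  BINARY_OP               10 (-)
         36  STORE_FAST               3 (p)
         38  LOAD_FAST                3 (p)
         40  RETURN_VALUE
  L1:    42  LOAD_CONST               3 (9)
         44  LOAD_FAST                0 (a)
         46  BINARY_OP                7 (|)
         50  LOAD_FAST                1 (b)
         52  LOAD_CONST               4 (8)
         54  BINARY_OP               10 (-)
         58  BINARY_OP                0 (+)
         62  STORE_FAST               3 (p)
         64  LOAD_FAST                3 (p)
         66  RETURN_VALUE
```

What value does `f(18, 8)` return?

27

LOAD_FAST b → push 8. Stack: [8]
LOAD_CONST → push 2. Stack: [8, 2]
BINARY_OP << → 8 << 2 = 32. Stack: [32]
STORE_FAST v → v=32. Stack: []
LOAD_FAST_LOAD_FAST a,b → push 18,8. Stack: [18, 8]
COMPARE_OP bool(<) → 18 vs 8 = False. Stack: [False]
POP_JUMP_IF_FALSE → pop False; jump. Stack: []
LOAD_CONST → push 9. Stack: [9]
LOAD_FAST a → push 18. Stack: [9, 18]
BINARY_OP | → 9 | 18 = 27. Stack: [27]
LOAD_FAST b → push 8. Stack: [27, 8]
LOAD_CONST → push 8. Stack: [27, 8, 8]
BINARY_OP - → 8 - 8 = 0. Stack: [27, 0]
BINARY_OP + → 27 + 0 = 27. Stack: [27]
STORE_FAST p → p=27. Stack: []
LOAD_FAST p → push 27. Stack: [27]
RETURN_VALUE → return 27.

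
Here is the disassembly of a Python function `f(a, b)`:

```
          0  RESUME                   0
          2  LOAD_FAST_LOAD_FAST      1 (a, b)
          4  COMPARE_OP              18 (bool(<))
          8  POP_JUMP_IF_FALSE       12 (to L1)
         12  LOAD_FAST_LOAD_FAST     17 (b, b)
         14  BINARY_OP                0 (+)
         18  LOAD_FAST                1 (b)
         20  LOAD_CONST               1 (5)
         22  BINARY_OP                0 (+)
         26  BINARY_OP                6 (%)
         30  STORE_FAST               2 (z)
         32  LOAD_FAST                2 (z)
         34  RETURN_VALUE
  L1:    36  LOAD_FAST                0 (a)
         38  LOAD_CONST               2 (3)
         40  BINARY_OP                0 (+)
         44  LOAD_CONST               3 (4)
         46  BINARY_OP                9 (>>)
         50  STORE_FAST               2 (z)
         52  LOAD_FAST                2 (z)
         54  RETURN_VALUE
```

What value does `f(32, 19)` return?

LOAD_FAST_LOAD_FAST a,b → push 32,19. Stack: [32, 19]
COMPARE_OP bool(<) → 32 vs 19 = False. Stack: [False]
POP_JUMP_IF_FALSE → pop False; jump. Stack: []
LOAD_FAST a → push 32. Stack: [32]
LOAD_CONST → push 3. Stack: [32, 3]
BINARY_OP + → 32 + 3 = 35. Stack: [35]
LOAD_CONST → push 4. Stack: [35, 4]
BINARY_OP >> → 35 >> 4 = 2. Stack: [2]
STORE_FAST z → z=2. Stack: []
LOAD_FAST z → push 2. Stack: [2]
RETURN_VALUE → return 2.

2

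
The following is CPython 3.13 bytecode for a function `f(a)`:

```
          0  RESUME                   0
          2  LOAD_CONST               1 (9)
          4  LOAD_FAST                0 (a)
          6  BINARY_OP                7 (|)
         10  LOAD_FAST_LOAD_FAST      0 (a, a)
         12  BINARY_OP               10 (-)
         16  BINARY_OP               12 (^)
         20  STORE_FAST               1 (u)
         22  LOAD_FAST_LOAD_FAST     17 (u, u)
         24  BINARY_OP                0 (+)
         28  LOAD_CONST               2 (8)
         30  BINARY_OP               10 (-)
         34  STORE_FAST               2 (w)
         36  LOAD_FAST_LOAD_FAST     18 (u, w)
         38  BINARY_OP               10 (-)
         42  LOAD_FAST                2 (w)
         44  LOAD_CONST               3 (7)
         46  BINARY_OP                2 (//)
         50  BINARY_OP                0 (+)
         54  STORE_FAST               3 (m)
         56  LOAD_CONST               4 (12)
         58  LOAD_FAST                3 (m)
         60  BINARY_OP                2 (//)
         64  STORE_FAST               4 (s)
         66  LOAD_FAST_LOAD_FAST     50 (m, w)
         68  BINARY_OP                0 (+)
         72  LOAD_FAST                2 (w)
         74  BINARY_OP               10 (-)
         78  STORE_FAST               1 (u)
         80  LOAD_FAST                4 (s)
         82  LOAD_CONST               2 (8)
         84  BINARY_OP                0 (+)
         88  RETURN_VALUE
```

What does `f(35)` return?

7

LOAD_CONST → push 9. Stack: [9]
LOAD_FAST a → push 35. Stack: [9, 35]
BINARY_OP | → 9 | 35 = 43. Stack: [43]
LOAD_FAST_LOAD_FAST a,a → push 35,35. Stack: [43, 35, 35]
BINARY_OP - → 35 - 35 = 0. Stack: [43, 0]
BINARY_OP ^ → 43 ^ 0 = 43. Stack: [43]
STORE_FAST u → u=43. Stack: []
LOAD_FAST_LOAD_FAST u,u → push 43,43. Stack: [43, 43]
BINARY_OP + → 43 + 43 = 86. Stack: [86]
LOAD_CONST → push 8. Stack: [86, 8]
BINARY_OP - → 86 - 8 = 78. Stack: [78]
STORE_FAST w → w=78. Stack: []
LOAD_FAST_LOAD_FAST u,w → push 43,78. Stack: [43, 78]
BINARY_OP - → 43 - 78 = -35. Stack: [-35]
LOAD_FAST w → push 78. Stack: [-35, 78]
LOAD_CONST → push 7. Stack: [-35, 78, 7]
BINARY_OP // → 78 // 7 = 11. Stack: [-35, 11]
BINARY_OP + → -35 + 11 = -24. Stack: [-24]
STORE_FAST m → m=-24. Stack: []
LOAD_CONST → push 12. Stack: [12]
LOAD_FAST m → push -24. Stack: [12, -24]
BINARY_OP // → 12 // -24 = -1. Stack: [-1]
STORE_FAST s → s=-1. Stack: []
LOAD_FAST_LOAD_FAST m,w → push -24,78. Stack: [-24, 78]
BINARY_OP + → -24 + 78 = 54. Stack: [54]
LOAD_FAST w → push 78. Stack: [54, 78]
BINARY_OP - → 54 - 78 = -24. Stack: [-24]
STORE_FAST u → u=-24. Stack: []
LOAD_FAST s → push -1. Stack: [-1]
LOAD_CONST → push 8. Stack: [-1, 8]
BINARY_OP + → -1 + 8 = 7. Stack: [7]
RETURN_VALUE → return 7.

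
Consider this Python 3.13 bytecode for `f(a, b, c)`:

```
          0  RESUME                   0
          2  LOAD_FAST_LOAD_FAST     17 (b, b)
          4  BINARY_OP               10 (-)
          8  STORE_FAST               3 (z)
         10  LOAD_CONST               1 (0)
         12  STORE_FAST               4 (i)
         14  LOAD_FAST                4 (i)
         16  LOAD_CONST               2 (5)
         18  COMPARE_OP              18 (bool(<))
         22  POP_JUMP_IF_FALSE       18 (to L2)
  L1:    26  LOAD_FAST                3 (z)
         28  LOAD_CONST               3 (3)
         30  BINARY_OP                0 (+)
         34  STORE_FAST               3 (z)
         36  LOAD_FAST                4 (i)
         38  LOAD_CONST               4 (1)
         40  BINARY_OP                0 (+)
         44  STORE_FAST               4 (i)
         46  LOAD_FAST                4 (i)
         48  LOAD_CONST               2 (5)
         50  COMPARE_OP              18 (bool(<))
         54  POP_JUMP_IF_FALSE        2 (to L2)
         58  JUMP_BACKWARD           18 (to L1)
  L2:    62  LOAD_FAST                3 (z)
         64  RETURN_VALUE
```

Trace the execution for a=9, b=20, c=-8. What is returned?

15

LOAD_FAST_LOAD_FAST b,b → push 20,20
BINARY_OP - → 20 - 20 = 0
STORE_FAST z → z=0
LOAD_CONST → push 0
STORE_FAST i → i=0
LOAD_FAST i → push 0
LOAD_CONST → push 5
COMPARE_OP bool(<) → 0 vs 5 = True
POP_JUMP_IF_FALSE → pop True; no jump
LOAD_FAST z → push 0
LOAD_CONST → push 3
BINARY_OP + → 0 + 3 = 3
STORE_FAST z → z=3
LOAD_FAST i → push 0
LOAD_CONST → push 1
BINARY_OP + → 0 + 1 = 1
STORE_FAST i → i=1
LOAD_FAST i → push 1
LOAD_CONST → push 5
COMPARE_OP bool(<) → 1 vs 5 = True
POP_JUMP_IF_FALSE → pop True; no jump
LOAD_FAST z → push 3
LOAD_CONST → push 3
BINARY_OP + → 3 + 3 = 6
STORE_FAST z → z=6
LOAD_FAST i → push 1
LOAD_CONST → push 1
BINARY_OP + → 1 + 1 = 2
STORE_FAST i → i=2
LOAD_FAST i → push 2
LOAD_CONST → push 5
COMPARE_OP bool(<) → 2 vs 5 = True
POP_JUMP_IF_FALSE → pop True; no jump
LOAD_FAST z → push 6
LOAD_CONST → push 3
BINARY_OP + → 6 + 3 = 9
STORE_FAST z → z=9
LOAD_FAST i → push 2
LOAD_CONST → push 1
BINARY_OP + → 2 + 1 = 3
STORE_FAST i → i=3
LOAD_FAST i → push 3
LOAD_CONST → push 5
COMPARE_OP bool(<) → 3 vs 5 = True
POP_JUMP_IF_FALSE → pop True; no jump
LOAD_FAST z → push 9
LOAD_CONST → push 3
BINARY_OP + → 9 + 3 = 12
STORE_FAST z → z=12
LOAD_FAST i → push 3
LOAD_CONST → push 1
BINARY_OP + → 3 + 1 = 4
STORE_FAST i → i=4
LOAD_FAST i → push 4
LOAD_CONST → push 5
COMPARE_OP bool(<) → 4 vs 5 = True
POP_JUMP_IF_FALSE → pop True; no jump
LOAD_FAST z → push 12
LOAD_CONST → push 3
BINARY_OP + → 12 + 3 = 15
STORE_FAST z → z=15
LOAD_FAST i → push 4
LOAD_CONST → push 1
BINARY_OP + → 4 + 1 = 5
STORE_FAST i → i=5
LOAD_FAST i → push 5
LOAD_CONST → push 5
COMPARE_OP bool(<) → 5 vs 5 = False
POP_JUMP_IF_FALSE → pop False; jump
LOAD_FAST z → push 15
RETURN_VALUE → return 15.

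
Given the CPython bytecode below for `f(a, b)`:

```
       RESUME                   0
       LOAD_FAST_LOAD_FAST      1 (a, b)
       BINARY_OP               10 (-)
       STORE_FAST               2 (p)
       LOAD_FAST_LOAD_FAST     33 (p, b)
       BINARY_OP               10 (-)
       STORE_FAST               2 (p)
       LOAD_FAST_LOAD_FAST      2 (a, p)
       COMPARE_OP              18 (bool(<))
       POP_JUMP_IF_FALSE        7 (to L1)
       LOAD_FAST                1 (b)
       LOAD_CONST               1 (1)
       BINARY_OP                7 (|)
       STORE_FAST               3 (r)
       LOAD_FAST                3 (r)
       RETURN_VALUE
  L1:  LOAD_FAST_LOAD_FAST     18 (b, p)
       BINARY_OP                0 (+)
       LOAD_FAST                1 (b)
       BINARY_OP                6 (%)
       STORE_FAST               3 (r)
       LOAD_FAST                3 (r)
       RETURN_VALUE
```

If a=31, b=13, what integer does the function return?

5

LOAD_FAST_LOAD_FAST a,b → push 31,13. Stack: [31, 13]
BINARY_OP - → 31 - 13 = 18. Stack: [18]
STORE_FAST p → p=18. Stack: []
LOAD_FAST_LOAD_FAST p,b → push 18,13. Stack: [18, 13]
BINARY_OP - → 18 - 13 = 5. Stack: [5]
STORE_FAST p → p=5. Stack: []
LOAD_FAST_LOAD_FAST a,p → push 31,5. Stack: [31, 5]
COMPARE_OP bool(<) → 31 vs 5 = False. Stack: [False]
POP_JUMP_IF_FALSE → pop False; jump. Stack: []
LOAD_FAST_LOAD_FAST b,p → push 13,5. Stack: [13, 5]
BINARY_OP + → 13 + 5 = 18. Stack: [18]
LOAD_FAST b → push 13. Stack: [18, 13]
BINARY_OP % → 18 % 13 = 5. Stack: [5]
STORE_FAST r → r=5. Stack: []
LOAD_FAST r → push 5. Stack: [5]
RETURN_VALUE → return 5.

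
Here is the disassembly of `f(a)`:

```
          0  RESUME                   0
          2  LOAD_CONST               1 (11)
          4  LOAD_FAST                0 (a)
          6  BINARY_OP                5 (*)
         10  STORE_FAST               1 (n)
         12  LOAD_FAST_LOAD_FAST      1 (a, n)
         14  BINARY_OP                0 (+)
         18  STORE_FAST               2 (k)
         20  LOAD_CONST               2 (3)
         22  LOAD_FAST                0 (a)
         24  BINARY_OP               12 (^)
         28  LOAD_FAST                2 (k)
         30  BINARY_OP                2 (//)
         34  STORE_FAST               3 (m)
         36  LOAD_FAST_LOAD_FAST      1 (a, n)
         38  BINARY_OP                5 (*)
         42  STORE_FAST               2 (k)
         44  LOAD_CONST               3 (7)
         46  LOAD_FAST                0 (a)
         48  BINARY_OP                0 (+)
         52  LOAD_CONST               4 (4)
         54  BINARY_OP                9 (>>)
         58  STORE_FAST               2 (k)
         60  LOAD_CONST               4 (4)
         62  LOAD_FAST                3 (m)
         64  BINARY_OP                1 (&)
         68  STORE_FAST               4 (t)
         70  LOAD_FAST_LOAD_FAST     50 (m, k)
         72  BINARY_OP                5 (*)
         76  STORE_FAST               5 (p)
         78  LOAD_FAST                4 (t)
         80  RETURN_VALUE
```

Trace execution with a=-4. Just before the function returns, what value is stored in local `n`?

-44

LOAD_CONST → push 11. Stack: [11]
LOAD_FAST a → push -4. Stack: [11, -4]
BINARY_OP * → 11 * -4 = -44. Stack: [-44]
STORE_FAST n → n=-44. Stack: []
LOAD_FAST_LOAD_FAST a,n → push -4,-44. Stack: [-4, -44]
BINARY_OP + → -4 + -44 = -48. Stack: [-48]
STORE_FAST k → k=-48. Stack: []
LOAD_CONST → push 3. Stack: [3]
LOAD_FAST a → push -4. Stack: [3, -4]
BINARY_OP ^ → 3 ^ -4 = -1. Stack: [-1]
LOAD_FAST k → push -48. Stack: [-1, -48]
BINARY_OP // → -1 // -48 = 0. Stack: [0]
STORE_FAST m → m=0. Stack: []
LOAD_FAST_LOAD_FAST a,n → push -4,-44. Stack: [-4, -44]
BINARY_OP * → -4 * -44 = 176. Stack: [176]
STORE_FAST k → k=176. Stack: []
LOAD_CONST → push 7. Stack: [7]
LOAD_FAST a → push -4. Stack: [7, -4]
BINARY_OP + → 7 + -4 = 3. Stack: [3]
LOAD_CONST → push 4. Stack: [3, 4]
BINARY_OP >> → 3 >> 4 = 0. Stack: [0]
STORE_FAST k → k=0. Stack: []
LOAD_CONST → push 4. Stack: [4]
LOAD_FAST m → push 0. Stack: [4, 0]
BINARY_OP & → 4 & 0 = 0. Stack: [0]
STORE_FAST t → t=0. Stack: []
LOAD_FAST_LOAD_FAST m,k → push 0,0. Stack: [0, 0]
BINARY_OP * → 0 * 0 = 0. Stack: [0]
STORE_FAST p → p=0. Stack: []
LOAD_FAST t → push 0. Stack: [0]
RETURN_VALUE → return 0.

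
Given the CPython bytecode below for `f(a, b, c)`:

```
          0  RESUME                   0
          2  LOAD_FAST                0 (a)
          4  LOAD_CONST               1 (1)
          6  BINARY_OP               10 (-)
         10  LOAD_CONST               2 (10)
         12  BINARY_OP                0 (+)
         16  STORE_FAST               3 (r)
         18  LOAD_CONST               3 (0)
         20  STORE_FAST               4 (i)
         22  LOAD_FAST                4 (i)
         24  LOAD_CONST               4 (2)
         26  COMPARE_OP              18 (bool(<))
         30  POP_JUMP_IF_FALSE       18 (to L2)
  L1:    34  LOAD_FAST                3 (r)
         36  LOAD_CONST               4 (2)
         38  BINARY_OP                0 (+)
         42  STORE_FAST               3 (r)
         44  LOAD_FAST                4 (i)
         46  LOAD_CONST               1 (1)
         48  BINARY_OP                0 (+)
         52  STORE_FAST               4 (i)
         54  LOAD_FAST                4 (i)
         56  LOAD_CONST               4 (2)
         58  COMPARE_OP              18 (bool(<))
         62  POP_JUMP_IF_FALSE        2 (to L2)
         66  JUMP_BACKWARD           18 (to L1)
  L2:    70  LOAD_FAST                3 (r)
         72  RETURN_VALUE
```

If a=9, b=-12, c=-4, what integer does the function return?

22

LOAD_FAST a → push 9. Stack: [9]
LOAD_CONST → push 1. Stack: [9, 1]
BINARY_OP - → 9 - 1 = 8. Stack: [8]
LOAD_CONST → push 10. Stack: [8, 10]
BINARY_OP + → 8 + 10 = 18. Stack: [18]
STORE_FAST r → r=18. Stack: []
LOAD_CONST → push 0. Stack: [0]
STORE_FAST i → i=0. Stack: []
LOAD_FAST i → push 0. Stack: [0]
LOAD_CONST → push 2. Stack: [0, 2]
COMPARE_OP bool(<) → 0 vs 2 = True. Stack: [True]
POP_JUMP_IF_FALSE → pop True; no jump. Stack: []
LOAD_FAST r → push 18. Stack: [18]
LOAD_CONST → push 2. Stack: [18, 2]
BINARY_OP + → 18 + 2 = 20. Stack: [20]
STORE_FAST r → r=20. Stack: []
LOAD_FAST i → push 0. Stack: [0]
LOAD_CONST → push 1. Stack: [0, 1]
BINARY_OP + → 0 + 1 = 1. Stack: [1]
STORE_FAST i → i=1. Stack: []
LOAD_FAST i → push 1. Stack: [1]
LOAD_CONST → push 2. Stack: [1, 2]
COMPARE_OP bool(<) → 1 vs 2 = True. Stack: [True]
POP_JUMP_IF_FALSE → pop True; no jump. Stack: []
LOAD_FAST r → push 20. Stack: [20]
LOAD_CONST → push 2. Stack: [20, 2]
BINARY_OP + → 20 + 2 = 22. Stack: [22]
STORE_FAST r → r=22. Stack: []
LOAD_FAST i → push 1. Stack: [1]
LOAD_CONST → push 1. Stack: [1, 1]
BINARY_OP + → 1 + 1 = 2. Stack: [2]
STORE_FAST i → i=2. Stack: []
LOAD_FAST i → push 2. Stack: [2]
LOAD_CONST → push 2. Stack: [2, 2]
COMPARE_OP bool(<) → 2 vs 2 = False. Stack: [False]
POP_JUMP_IF_FALSE → pop False; jump. Stack: []
LOAD_FAST r → push 22. Stack: [22]
RETURN_VALUE → return 22.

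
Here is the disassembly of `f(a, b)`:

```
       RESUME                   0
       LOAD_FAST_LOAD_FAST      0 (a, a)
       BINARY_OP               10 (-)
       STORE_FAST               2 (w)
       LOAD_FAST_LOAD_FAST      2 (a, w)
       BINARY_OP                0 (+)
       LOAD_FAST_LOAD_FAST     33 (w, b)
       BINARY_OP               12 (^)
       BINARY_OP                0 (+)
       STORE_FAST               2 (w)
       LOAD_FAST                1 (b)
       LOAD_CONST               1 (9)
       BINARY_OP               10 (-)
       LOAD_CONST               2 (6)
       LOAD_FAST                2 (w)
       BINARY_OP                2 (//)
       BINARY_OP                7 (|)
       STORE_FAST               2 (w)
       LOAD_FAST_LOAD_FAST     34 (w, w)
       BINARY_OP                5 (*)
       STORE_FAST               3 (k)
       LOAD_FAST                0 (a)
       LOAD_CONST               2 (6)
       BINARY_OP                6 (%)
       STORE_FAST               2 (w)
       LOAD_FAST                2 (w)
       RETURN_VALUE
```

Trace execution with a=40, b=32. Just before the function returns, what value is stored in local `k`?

529

LOAD_FAST_LOAD_FAST a,a → push 40,40. Stack: [40, 40]
BINARY_OP - → 40 - 40 = 0. Stack: [0]
STORE_FAST w → w=0. Stack: []
LOAD_FAST_LOAD_FAST a,w → push 40,0. Stack: [40, 0]
BINARY_OP + → 40 + 0 = 40. Stack: [40]
LOAD_FAST_LOAD_FAST w,b → push 0,32. Stack: [40, 0, 32]
BINARY_OP ^ → 0 ^ 32 = 32. Stack: [40, 32]
BINARY_OP + → 40 + 32 = 72. Stack: [72]
STORE_FAST w → w=72. Stack: []
LOAD_FAST b → push 32. Stack: [32]
LOAD_CONST → push 9. Stack: [32, 9]
BINARY_OP - → 32 - 9 = 23. Stack: [23]
LOAD_CONST → push 6. Stack: [23, 6]
LOAD_FAST w → push 72. Stack: [23, 6, 72]
BINARY_OP // → 6 // 72 = 0. Stack: [23, 0]
BINARY_OP | → 23 | 0 = 23. Stack: [23]
STORE_FAST w → w=23. Stack: []
LOAD_FAST_LOAD_FAST w,w → push 23,23. Stack: [23, 23]
BINARY_OP * → 23 * 23 = 529. Stack: [529]
STORE_FAST k → k=529. Stack: []
LOAD_FAST a → push 40. Stack: [40]
LOAD_CONST → push 6. Stack: [40, 6]
BINARY_OP % → 40 % 6 = 4. Stack: [4]
STORE_FAST w → w=4. Stack: []
LOAD_FAST w → push 4. Stack: [4]
RETURN_VALUE → return 4.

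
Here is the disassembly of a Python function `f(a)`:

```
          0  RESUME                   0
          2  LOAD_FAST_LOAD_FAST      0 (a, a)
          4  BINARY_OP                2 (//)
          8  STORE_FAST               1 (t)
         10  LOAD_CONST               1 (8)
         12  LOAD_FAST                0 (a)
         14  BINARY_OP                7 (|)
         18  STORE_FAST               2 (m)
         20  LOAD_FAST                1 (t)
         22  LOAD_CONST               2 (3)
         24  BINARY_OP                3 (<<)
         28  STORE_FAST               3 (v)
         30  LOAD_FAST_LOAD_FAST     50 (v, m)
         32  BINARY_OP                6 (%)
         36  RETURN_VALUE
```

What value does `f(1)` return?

LOAD_FAST_LOAD_FAST a,a → push 1,1. Stack: [1, 1]
BINARY_OP // → 1 // 1 = 1. Stack: [1]
STORE_FAST t → t=1. Stack: []
LOAD_CONST → push 8. Stack: [8]
LOAD_FAST a → push 1. Stack: [8, 1]
BINARY_OP | → 8 | 1 = 9. Stack: [9]
STORE_FAST m → m=9. Stack: []
LOAD_FAST t → push 1. Stack: [1]
LOAD_CONST → push 3. Stack: [1, 3]
BINARY_OP << → 1 << 3 = 8. Stack: [8]
STORE_FAST v → v=8. Stack: []
LOAD_FAST_LOAD_FAST v,m → push 8,9. Stack: [8, 9]
BINARY_OP % → 8 % 9 = 8. Stack: [8]
RETURN_VALUE → return 8.

8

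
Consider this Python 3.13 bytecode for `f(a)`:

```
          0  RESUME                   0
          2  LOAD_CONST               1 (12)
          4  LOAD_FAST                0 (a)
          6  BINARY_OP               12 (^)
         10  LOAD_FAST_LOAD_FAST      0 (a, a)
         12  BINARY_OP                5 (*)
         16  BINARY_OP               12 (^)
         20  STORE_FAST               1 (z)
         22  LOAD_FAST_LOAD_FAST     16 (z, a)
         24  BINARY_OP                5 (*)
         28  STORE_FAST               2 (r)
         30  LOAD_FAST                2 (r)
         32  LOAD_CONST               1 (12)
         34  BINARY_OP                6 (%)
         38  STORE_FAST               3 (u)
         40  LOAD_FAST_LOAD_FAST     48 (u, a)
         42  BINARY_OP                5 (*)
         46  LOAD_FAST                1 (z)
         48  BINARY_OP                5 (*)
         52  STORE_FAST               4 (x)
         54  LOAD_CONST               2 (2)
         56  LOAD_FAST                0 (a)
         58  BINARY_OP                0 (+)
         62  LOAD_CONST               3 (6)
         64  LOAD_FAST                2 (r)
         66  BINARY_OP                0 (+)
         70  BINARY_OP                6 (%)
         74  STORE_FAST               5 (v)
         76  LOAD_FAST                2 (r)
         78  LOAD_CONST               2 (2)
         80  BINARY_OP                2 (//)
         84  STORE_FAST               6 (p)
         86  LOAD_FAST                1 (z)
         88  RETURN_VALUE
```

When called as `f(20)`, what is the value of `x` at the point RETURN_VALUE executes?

LOAD_CONST → push 12. Stack: [12]
LOAD_FAST a → push 20. Stack: [12, 20]
BINARY_OP ^ → 12 ^ 20 = 24. Stack: [24]
LOAD_FAST_LOAD_FAST a,a → push 20,20. Stack: [24, 20, 20]
BINARY_OP * → 20 * 20 = 400. Stack: [24, 400]
BINARY_OP ^ → 24 ^ 400 = 392. Stack: [392]
STORE_FAST z → z=392. Stack: []
LOAD_FAST_LOAD_FAST z,a → push 392,20. Stack: [392, 20]
BINARY_OP * → 392 * 20 = 7840. Stack: [7840]
STORE_FAST r → r=7840. Stack: []
LOAD_FAST r → push 7840. Stack: [7840]
LOAD_CONST → push 12. Stack: [7840, 12]
BINARY_OP % → 7840 % 12 = 4. Stack: [4]
STORE_FAST u → u=4. Stack: []
LOAD_FAST_LOAD_FAST u,a → push 4,20. Stack: [4, 20]
BINARY_OP * → 4 * 20 = 80. Stack: [80]
LOAD_FAST z → push 392. Stack: [80, 392]
BINARY_OP * → 80 * 392 = 31360. Stack: [31360]
STORE_FAST x → x=31360. Stack: []
LOAD_CONST → push 2. Stack: [2]
LOAD_FAST a → push 20. Stack: [2, 20]
BINARY_OP + → 2 + 20 = 22. Stack: [22]
LOAD_CONST → push 6. Stack: [22, 6]
LOAD_FAST r → push 7840. Stack: [22, 6, 7840]
BINARY_OP + → 6 + 7840 = 7846. Stack: [22, 7846]
BINARY_OP % → 22 % 7846 = 22. Stack: [22]
STORE_FAST v → v=22. Stack: []
LOAD_FAST r → push 7840. Stack: [7840]
LOAD_CONST → push 2. Stack: [7840, 2]
BINARY_OP // → 7840 // 2 = 3920. Stack: [3920]
STORE_FAST p → p=3920. Stack: []
LOAD_FAST z → push 392. Stack: [392]
RETURN_VALUE → return 392.

31360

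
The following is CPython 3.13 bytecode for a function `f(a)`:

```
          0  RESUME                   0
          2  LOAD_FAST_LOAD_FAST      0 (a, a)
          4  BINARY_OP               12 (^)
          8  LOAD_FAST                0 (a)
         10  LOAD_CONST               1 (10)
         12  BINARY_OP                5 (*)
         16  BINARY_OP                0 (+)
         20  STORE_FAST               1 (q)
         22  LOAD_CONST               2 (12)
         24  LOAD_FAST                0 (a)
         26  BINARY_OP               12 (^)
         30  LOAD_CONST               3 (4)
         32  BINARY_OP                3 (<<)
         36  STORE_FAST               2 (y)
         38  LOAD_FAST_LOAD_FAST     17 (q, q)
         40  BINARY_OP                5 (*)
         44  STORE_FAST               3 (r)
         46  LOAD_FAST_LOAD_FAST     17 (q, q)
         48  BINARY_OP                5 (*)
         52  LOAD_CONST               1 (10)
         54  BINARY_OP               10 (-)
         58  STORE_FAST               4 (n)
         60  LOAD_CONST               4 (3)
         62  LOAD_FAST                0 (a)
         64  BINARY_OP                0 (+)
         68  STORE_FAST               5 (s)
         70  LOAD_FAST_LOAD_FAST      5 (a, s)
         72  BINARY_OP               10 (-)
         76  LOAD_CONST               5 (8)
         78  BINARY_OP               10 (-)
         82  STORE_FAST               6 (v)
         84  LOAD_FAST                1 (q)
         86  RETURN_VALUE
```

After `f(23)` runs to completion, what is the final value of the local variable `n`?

LOAD_FAST_LOAD_FAST a,a → push 23,23. Stack: [23, 23]
BINARY_OP ^ → 23 ^ 23 = 0. Stack: [0]
LOAD_FAST a → push 23. Stack: [0, 23]
LOAD_CONST → push 10. Stack: [0, 23, 10]
BINARY_OP * → 23 * 10 = 230. Stack: [0, 230]
BINARY_OP + → 0 + 230 = 230. Stack: [230]
STORE_FAST q → q=230. Stack: []
LOAD_CONST → push 12. Stack: [12]
LOAD_FAST a → push 23. Stack: [12, 23]
BINARY_OP ^ → 12 ^ 23 = 27. Stack: [27]
LOAD_CONST → push 4. Stack: [27, 4]
BINARY_OP << → 27 << 4 = 432. Stack: [432]
STORE_FAST y → y=432. Stack: []
LOAD_FAST_LOAD_FAST q,q → push 230,230. Stack: [230, 230]
BINARY_OP * → 230 * 230 = 52900. Stack: [52900]
STORE_FAST r → r=52900. Stack: []
LOAD_FAST_LOAD_FAST q,q → push 230,230. Stack: [230, 230]
BINARY_OP * → 230 * 230 = 52900. Stack: [52900]
LOAD_CONST → push 10. Stack: [52900, 10]
BINARY_OP - → 52900 - 10 = 52890. Stack: [52890]
STORE_FAST n → n=52890. Stack: []
LOAD_CONST → push 3. Stack: [3]
LOAD_FAST a → push 23. Stack: [3, 23]
BINARY_OP + → 3 + 23 = 26. Stack: [26]
STORE_FAST s → s=26. Stack: []
LOAD_FAST_LOAD_FAST a,s → push 23,26. Stack: [23, 26]
BINARY_OP - → 23 - 26 = -3. Stack: [-3]
LOAD_CONST → push 8. Stack: [-3, 8]
BINARY_OP - → -3 - 8 = -11. Stack: [-11]
STORE_FAST v → v=-11. Stack: []
LOAD_FAST q → push 230. Stack: [230]
RETURN_VALUE → return 230.

52890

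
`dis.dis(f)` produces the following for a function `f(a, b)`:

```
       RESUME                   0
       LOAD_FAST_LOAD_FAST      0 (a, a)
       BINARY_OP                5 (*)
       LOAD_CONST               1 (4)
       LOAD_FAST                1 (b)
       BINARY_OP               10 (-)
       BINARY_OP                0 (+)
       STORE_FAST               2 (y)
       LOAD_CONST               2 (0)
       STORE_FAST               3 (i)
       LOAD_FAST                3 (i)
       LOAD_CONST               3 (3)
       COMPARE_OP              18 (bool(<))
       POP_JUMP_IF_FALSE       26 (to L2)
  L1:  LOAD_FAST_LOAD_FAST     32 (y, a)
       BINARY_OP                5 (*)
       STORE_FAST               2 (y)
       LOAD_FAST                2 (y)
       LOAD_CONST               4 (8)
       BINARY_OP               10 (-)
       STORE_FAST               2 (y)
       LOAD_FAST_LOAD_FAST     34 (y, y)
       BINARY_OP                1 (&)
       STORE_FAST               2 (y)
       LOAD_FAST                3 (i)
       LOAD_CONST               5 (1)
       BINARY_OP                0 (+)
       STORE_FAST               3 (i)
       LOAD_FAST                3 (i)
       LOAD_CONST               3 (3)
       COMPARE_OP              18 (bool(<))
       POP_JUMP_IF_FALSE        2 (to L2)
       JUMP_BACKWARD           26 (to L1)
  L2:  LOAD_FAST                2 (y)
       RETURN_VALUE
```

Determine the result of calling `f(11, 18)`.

141353

LOAD_FAST_LOAD_FAST a,a → push 11,11
BINARY_OP * → 11 * 11 = 121
LOAD_CONST → push 4
LOAD_FAST b → push 18
BINARY_OP - → 4 - 18 = -14
BINARY_OP + → 121 + -14 = 107
STORE_FAST y → y=107
LOAD_CONST → push 0
STORE_FAST i → i=0
LOAD_FAST i → push 0
LOAD_CONST → push 3
COMPARE_OP bool(<) → 0 vs 3 = True
POP_JUMP_IF_FALSE → pop True; no jump
LOAD_FAST_LOAD_FAST y,a → push 107,11
BINARY_OP * → 107 * 11 = 1177
STORE_FAST y → y=1177
LOAD_FAST y → push 1177
LOAD_CONST → push 8
BINARY_OP - → 1177 - 8 = 1169
STORE_FAST y → y=1169
LOAD_FAST_LOAD_FAST y,y → push 1169,1169
BINARY_OP & → 1169 & 1169 = 1169
STORE_FAST y → y=1169
LOAD_FAST i → push 0
LOAD_CONST → push 1
BINARY_OP + → 0 + 1 = 1
STORE_FAST i → i=1
LOAD_FAST i → push 1
LOAD_CONST → push 3
COMPARE_OP bool(<) → 1 vs 3 = True
POP_JUMP_IF_FALSE → pop True; no jump
LOAD_FAST_LOAD_FAST y,a → push 1169,11
BINARY_OP * → 1169 * 11 = 12859
STORE_FAST y → y=12859
LOAD_FAST y → push 12859
LOAD_CONST → push 8
BINARY_OP - → 12859 - 8 = 12851
STORE_FAST y → y=12851
LOAD_FAST_LOAD_FAST y,y → push 12851,12851
BINARY_OP & → 12851 & 12851 = 12851
STORE_FAST y → y=12851
LOAD_FAST i → push 1
LOAD_CONST → push 1
BINARY_OP + → 1 + 1 = 2
STORE_FAST i → i=2
LOAD_FAST i → push 2
LOAD_CONST → push 3
COMPARE_OP bool(<) → 2 vs 3 = True
POP_JUMP_IF_FALSE → pop True; no jump
LOAD_FAST_LOAD_FAST y,a → push 12851,11
BINARY_OP * → 12851 * 11 = 141361
STORE_FAST y → y=141361
LOAD_FAST y → push 141361
LOAD_CONST → push 8
BINARY_OP - → 141361 - 8 = 141353
STORE_FAST y → y=141353
LOAD_FAST_LOAD_FAST y,y → push 141353,141353
BINARY_OP & → 141353 & 141353 = 141353
STORE_FAST y → y=141353
LOAD_FAST i → push 2
LOAD_CONST → push 1
BINARY_OP + → 2 + 1 = 3
STORE_FAST i → i=3
LOAD_FAST i → push 3
LOAD_CONST → push 3
COMPARE_OP bool(<) → 3 vs 3 = False
POP_JUMP_IF_FALSE → pop False; jump
LOAD_FAST y → push 141353
RETURN_VALUE → return 141353.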